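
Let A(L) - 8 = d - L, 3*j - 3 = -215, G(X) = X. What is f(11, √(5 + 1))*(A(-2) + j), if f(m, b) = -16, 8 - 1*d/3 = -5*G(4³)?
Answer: -44320/3 ≈ -14773.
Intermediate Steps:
j = -212/3 (j = 1 + (⅓)*(-215) = 1 - 215/3 = -212/3 ≈ -70.667)
d = 984 (d = 24 - (-15)*4³ = 24 - (-15)*64 = 24 - 3*(-320) = 24 + 960 = 984)
A(L) = 992 - L (A(L) = 8 + (984 - L) = 992 - L)
f(11, √(5 + 1))*(A(-2) + j) = -16*((992 - 1*(-2)) - 212/3) = -16*((992 + 2) - 212/3) = -16*(994 - 212/3) = -16*2770/3 = -44320/3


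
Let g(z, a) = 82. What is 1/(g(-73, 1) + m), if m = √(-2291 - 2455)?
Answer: 41/5735 - I*√4746/11470 ≈ 0.0071491 - 0.0060062*I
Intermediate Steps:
m = I*√4746 (m = √(-4746) = I*√4746 ≈ 68.891*I)
1/(g(-73, 1) + m) = 1/(82 + I*√4746)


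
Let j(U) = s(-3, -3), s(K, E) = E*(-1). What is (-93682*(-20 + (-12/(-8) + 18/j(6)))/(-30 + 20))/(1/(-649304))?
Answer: 76035121660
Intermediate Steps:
s(K, E) = -E
j(U) = 3 (j(U) = -1*(-3) = 3)
(-93682*(-20 + (-12/(-8) + 18/j(6)))/(-30 + 20))/(1/(-649304)) = (-93682*(-20 + (-12/(-8) + 18/3))/(-30 + 20))/(1/(-649304)) = (-93682*(-20 + (-12*(-1/8) + 18*(1/3)))/(-10))/(-1/649304) = -93682*(-20 + (3/2 + 6))*(-1)/10*(-649304) = -93682*(-20 + 15/2)*(-1)/10*(-649304) = -(-1171025)*(-1)/10*(-649304) = -93682*5/4*(-649304) = -234205/2*(-649304) = 76035121660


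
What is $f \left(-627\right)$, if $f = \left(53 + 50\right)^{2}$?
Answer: $-6651843$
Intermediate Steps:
$f = 10609$ ($f = 103^{2} = 10609$)
$f \left(-627\right) = 10609 \left(-627\right) = -6651843$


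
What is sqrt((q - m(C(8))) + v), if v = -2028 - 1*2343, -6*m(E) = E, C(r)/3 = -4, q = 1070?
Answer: 3*I*sqrt(367) ≈ 57.472*I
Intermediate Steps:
C(r) = -12 (C(r) = 3*(-4) = -12)
m(E) = -E/6
v = -4371 (v = -2028 - 2343 = -4371)
sqrt((q - m(C(8))) + v) = sqrt((1070 - (-1)*(-12)/6) - 4371) = sqrt((1070 - 1*2) - 4371) = sqrt((1070 - 2) - 4371) = sqrt(1068 - 4371) = sqrt(-3303) = 3*I*sqrt(367)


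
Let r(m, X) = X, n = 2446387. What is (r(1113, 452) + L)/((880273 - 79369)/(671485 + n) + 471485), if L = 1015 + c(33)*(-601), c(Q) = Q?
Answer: -7157854644/183753835103 ≈ -0.038953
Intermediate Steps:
L = -18818 (L = 1015 + 33*(-601) = 1015 - 19833 = -18818)
(r(1113, 452) + L)/((880273 - 79369)/(671485 + n) + 471485) = (452 - 18818)/((880273 - 79369)/(671485 + 2446387) + 471485) = -18366/(800904/3117872 + 471485) = -18366/(800904*(1/3117872) + 471485) = -18366/(100113/389734 + 471485) = -18366/183753835103/389734 = -18366*389734/183753835103 = -7157854644/183753835103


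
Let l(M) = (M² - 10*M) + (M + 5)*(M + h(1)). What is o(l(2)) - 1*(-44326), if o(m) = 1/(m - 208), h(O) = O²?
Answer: 8998177/203 ≈ 44326.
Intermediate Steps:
l(M) = M² - 10*M + (1 + M)*(5 + M) (l(M) = (M² - 10*M) + (M + 5)*(M + 1²) = (M² - 10*M) + (5 + M)*(M + 1) = (M² - 10*M) + (5 + M)*(1 + M) = (M² - 10*M) + (1 + M)*(5 + M) = M² - 10*M + (1 + M)*(5 + M))
o(m) = 1/(-208 + m)
o(l(2)) - 1*(-44326) = 1/(-208 + (5 - 4*2 + 2*2²)) - 1*(-44326) = 1/(-208 + (5 - 8 + 2*4)) + 44326 = 1/(-208 + (5 - 8 + 8)) + 44326 = 1/(-208 + 5) + 44326 = 1/(-203) + 44326 = -1/203 + 44326 = 8998177/203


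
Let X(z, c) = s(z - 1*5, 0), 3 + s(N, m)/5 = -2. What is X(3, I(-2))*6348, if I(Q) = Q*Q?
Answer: -158700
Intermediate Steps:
s(N, m) = -25 (s(N, m) = -15 + 5*(-2) = -15 - 10 = -25)
I(Q) = Q²
X(z, c) = -25
X(3, I(-2))*6348 = -25*6348 = -158700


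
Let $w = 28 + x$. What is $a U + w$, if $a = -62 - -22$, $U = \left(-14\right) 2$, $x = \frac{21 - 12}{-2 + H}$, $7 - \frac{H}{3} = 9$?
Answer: $\frac{9175}{8} \approx 1146.9$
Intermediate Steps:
$H = -6$ ($H = 21 - 27 = -6$)
$x = - \frac{9}{8}$ ($x = \frac{21 - 12}{-2 - 6} = \frac{9}{-8} = 9 \left(- \frac{1}{8}\right) = - \frac{9}{8} \approx -1.125$)
$w = \frac{215}{8}$ ($w = 28 - \frac{9}{8} = \frac{215}{8} \approx 26.875$)
$U = -28$
$a = -40$ ($a = -62 + 22 = -40$)
$a U + w = \left(-40\right) \left(-28\right) + \frac{215}{8} = 1120 + \frac{215}{8} = \frac{9175}{8}$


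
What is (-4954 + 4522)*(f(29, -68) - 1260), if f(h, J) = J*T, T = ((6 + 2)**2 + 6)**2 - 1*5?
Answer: 144339840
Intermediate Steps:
T = 4895 (T = (8**2 + 6)**2 - 5 = (64 + 6)**2 - 5 = 70**2 - 5 = 4900 - 5 = 4895)
f(h, J) = 4895*J (f(h, J) = J*4895 = 4895*J)
(-4954 + 4522)*(f(29, -68) - 1260) = (-4954 + 4522)*(4895*(-68) - 1260) = -432*(-332860 - 1260) = -432*(-334120) = 144339840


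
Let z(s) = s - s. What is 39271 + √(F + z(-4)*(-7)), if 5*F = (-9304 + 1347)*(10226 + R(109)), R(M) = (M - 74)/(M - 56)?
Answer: 39271 + I*√1142891321865/265 ≈ 39271.0 + 4034.2*I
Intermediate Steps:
R(M) = (-74 + M)/(-56 + M)
F = -4312797441/265 (F = ((-9304 + 1347)*(10226 + (-74 + 109)/(-56 + 109)))/5 = (-7957*(10226 + 35/53))/5 = (-7957*542013/53)/5 = (⅕)*(-4312797441/53) = -4312797441/265 ≈ -1.6275e+7)
z(s) = 0
39271 + √(F + z(-4)*(-7)) = 39271 + √(-4312797441/265 + 0*(-7)) = 39271 + √(-4312797441/265 + 0) = 39271 + √(-4312797441/265) = 39271 + I*√1142891321865/265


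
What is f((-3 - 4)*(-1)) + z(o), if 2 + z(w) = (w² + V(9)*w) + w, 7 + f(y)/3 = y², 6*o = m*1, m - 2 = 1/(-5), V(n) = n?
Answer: 12709/100 ≈ 127.09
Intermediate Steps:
m = 9/5 (m = 2 + 1/(-5) = 2 - ⅕ = 9/5 ≈ 1.8000)
o = 3/10 (o = ((9/5)*1)/6 = (⅙)*(9/5) = 3/10 ≈ 0.30000)
f(y) = -21 + 3*y²
z(w) = -2 + w² + 10*w (z(w) = -2 + ((w² + 9*w) + w) = -2 + (w² + 10*w) = -2 + w² + 10*w)
f((-3 - 4)*(-1)) + z(o) = (-21 + 3*((-3 - 4)*(-1))²) + (-2 + (3/10)² + 10*(3/10)) = (-21 + 3*(-7*(-1))²) + (-2 + 9/100 + 3) = (-21 + 3*7²) + 109/100 = (-21 + 3*49) + 109/100 = (-21 + 147) + 109/100 = 126 + 109/100 = 12709/100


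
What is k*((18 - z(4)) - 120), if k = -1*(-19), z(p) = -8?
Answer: -1786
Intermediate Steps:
k = 19
k*((18 - z(4)) - 120) = 19*((18 - 1*(-8)) - 120) = 19*((18 + 8) - 120) = 19*(26 - 120) = 19*(-94) = -1786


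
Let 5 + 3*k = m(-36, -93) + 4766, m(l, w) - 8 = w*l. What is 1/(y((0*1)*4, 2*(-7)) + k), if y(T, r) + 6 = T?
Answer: 3/8099 ≈ 0.00037042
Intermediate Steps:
m(l, w) = 8 + l*w (m(l, w) = 8 + w*l = 8 + l*w)
y(T, r) = -6 + T
k = 8117/3 (k = -5/3 + ((8 - 36*(-93)) + 4766)/3 = -5/3 + ((8 + 3348) + 4766)/3 = -5/3 + (3356 + 4766)/3 = -5/3 + (⅓)*8122 = -5/3 + 8122/3 = 8117/3 ≈ 2705.7)
1/(y((0*1)*4, 2*(-7)) + k) = 1/((-6 + (0*1)*4) + 8117/3) = 1/((-6 + 0*4) + 8117/3) = 1/((-6 + 0) + 8117/3) = 1/(-6 + 8117/3) = 1/(8099/3) = 3/8099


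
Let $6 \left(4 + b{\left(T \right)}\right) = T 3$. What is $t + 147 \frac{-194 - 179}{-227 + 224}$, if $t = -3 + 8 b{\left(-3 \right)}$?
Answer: $18230$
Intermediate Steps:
$b{\left(T \right)} = -4 + \frac{T}{2}$ ($b{\left(T \right)} = -4 + \frac{T 3}{6} = -4 + \frac{3 T}{6} = -4 + \frac{T}{2}$)
$t = -47$ ($t = -3 + 8 \left(-4 + \frac{1}{2} \left(-3\right)\right) = -3 + 8 \left(-4 - \frac{3}{2}\right) = -3 + 8 \left(- \frac{11}{2}\right) = -3 - 44 = -47$)
$t + 147 \frac{-194 - 179}{-227 + 224} = -47 + 147 \frac{-194 - 179}{-227 + 224} = -47 + 147 \left(- \frac{373}{-3}\right) = -47 + 147 \left(\left(-373\right) \left(- \frac{1}{3}\right)\right) = -47 + 147 \cdot \frac{373}{3} = -47 + 18277 = 18230$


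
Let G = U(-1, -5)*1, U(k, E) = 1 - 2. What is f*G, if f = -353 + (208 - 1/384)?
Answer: 55681/384 ≈ 145.00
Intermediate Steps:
U(k, E) = -1
G = -1 (G = -1*1 = -1)
f = -55681/384 (f = -353 + (208 - 1*1/384) = -353 + (208 - 1/384) = -353 + 79871/384 = -55681/384 ≈ -145.00)
f*G = -55681/384*(-1) = 55681/384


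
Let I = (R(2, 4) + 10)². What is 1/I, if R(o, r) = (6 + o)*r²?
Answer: 1/19044 ≈ 5.2510e-5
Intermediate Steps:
R(o, r) = r²*(6 + o)
I = 19044 (I = (4²*(6 + 2) + 10)² = (16*8 + 10)² = (128 + 10)² = 138² = 19044)
1/I = 1/19044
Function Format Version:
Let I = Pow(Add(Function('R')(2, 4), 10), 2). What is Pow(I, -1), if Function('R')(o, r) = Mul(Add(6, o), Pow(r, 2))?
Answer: Rational(1, 19044) ≈ 5.2510e-5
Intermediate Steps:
Function('R')(o, r) = Mul(Pow(r, 2), Add(6, o))
I = 19044 (I = Pow(Add(Mul(Pow(4, 2), Add(6, 2)), 10), 2) = Pow(Add(Mul(16, 8), 10), 2) = Pow(Add(128, 10), 2) = Pow(138, 2) = 19044)
Pow(I, -1) = Pow(19044, -1) = Rational(1, 19044)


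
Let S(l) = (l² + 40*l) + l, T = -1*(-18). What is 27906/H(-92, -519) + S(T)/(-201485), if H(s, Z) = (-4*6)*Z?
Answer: 15845797/7089540 ≈ 2.2351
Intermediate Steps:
H(s, Z) = -24*Z
T = 18
S(l) = l² + 41*l
27906/H(-92, -519) + S(T)/(-201485) = 27906/((-24*(-519))) + (18*(41 + 18))/(-201485) = 27906/12456 + (18*59)*(-1/201485) = 27906*(1/12456) + 1062*(-1/201485) = 4651/2076 - 18/3415 = 15845797/7089540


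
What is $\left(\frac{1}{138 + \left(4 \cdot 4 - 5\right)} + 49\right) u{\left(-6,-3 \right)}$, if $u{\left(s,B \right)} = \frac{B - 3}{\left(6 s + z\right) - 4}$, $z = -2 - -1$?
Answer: $\frac{43812}{6109} \approx 7.1717$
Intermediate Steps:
$z = -1$ ($z = -2 + 1 = -1$)
$u{\left(s,B \right)} = \frac{-3 + B}{-5 + 6 s}$ ($u{\left(s,B \right)} = \frac{B - 3}{\left(6 s - 1\right) - 4} = \frac{-3 + B}{\left(-1 + 6 s\right) - 4} = \frac{-3 + B}{-5 + 6 s}$)
$\left(\frac{1}{138 + \left(4 \cdot 4 - 5\right)} + 49\right) u{\left(-6,-3 \right)} = \left(\frac{1}{138 + \left(4 \cdot 4 - 5\right)} + 49\right) \frac{-3 - 3}{-5 + 6 \left(-6\right)} = \left(\frac{1}{138 + \left(16 - 5\right)} + 49\right) \frac{1}{-5 - 36} \left(-6\right) = \left(\frac{1}{138 + 11} + 49\right) \frac{1}{-41} \left(-6\right) = \left(\frac{1}{149} + 49\right) \left(\left(- \frac{1}{41}\right) \left(-6\right)\right) = \left(\frac{1}{149} + 49\right) \frac{6}{41} = \frac{7302}{149} \cdot \frac{6}{41} = \frac{43812}{6109}$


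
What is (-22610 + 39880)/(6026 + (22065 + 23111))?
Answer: 8635/25601 ≈ 0.33729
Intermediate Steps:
(-22610 + 39880)/(6026 + (22065 + 23111)) = 17270/(6026 + 45176) = 17270/51202 = 17270*(1/51202) = 8635/25601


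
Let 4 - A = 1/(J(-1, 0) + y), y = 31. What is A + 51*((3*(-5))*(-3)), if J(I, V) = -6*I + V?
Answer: 85062/37 ≈ 2299.0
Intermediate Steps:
J(I, V) = V - 6*I
A = 147/37 (A = 4 - 1/((0 - 6*(-1)) + 31) = 4 - 1/((0 + 6) + 31) = 4 - 1/(6 + 31) = 4 - 1/37 = 147/37 ≈ 3.9730)
A + 51*((3*(-5))*(-3)) = 147/37 + 51*((3*(-5))*(-3)) = 147/37 + 51*(-15*(-3)) = 147/37 + 51*45 = 147/37 + 2295 = 85062/37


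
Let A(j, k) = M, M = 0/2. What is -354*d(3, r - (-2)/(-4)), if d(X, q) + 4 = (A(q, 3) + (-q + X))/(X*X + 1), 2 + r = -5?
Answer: 10443/10 ≈ 1044.3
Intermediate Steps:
r = -7 (r = -2 - 5 = -7)
M = 0 (M = 0*(½) = 0)
A(j, k) = 0
d(X, q) = -4 + (X - q)/(1 + X²) (d(X, q) = -4 + (0 + (-q + X))/(X*X + 1) = -4 + (0 + (X - q))/(X² + 1) = -4 + (X - q)/(1 + X²))
-354*d(3, r - (-2)/(-4)) = -354*(-4 + 3 - (-7 - (-2)/(-4)) - 4*3²)/(1 + 3²) = -354*(-4 + 3 - (-7 - (-2)*(-1)/4) - 4*9)/(1 + 9) = -354*(-4 + 3 - (-7 - 1*½) - 36)/10 = -177*(-4 + 3 - (-7 - ½) - 36)/5 = -177*(-4 + 3 - 1*(-15/2) - 36)/5 = -177*(-4 + 3 + 15/2 - 36)/5 = -177*(-59)/(5*2) = -354*(-59/20) = 10443/10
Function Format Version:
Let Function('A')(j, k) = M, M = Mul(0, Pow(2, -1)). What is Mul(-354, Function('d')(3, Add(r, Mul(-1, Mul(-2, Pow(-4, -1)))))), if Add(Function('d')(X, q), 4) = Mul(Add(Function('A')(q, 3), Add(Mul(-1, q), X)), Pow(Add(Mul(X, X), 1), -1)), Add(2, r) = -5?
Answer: Rational(10443, 10) ≈ 1044.3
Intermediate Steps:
r = -7 (r = Add(-2, -5) = -7)
M = 0 (M = Mul(0, Rational(1, 2)) = 0)
Function('A')(j, k) = 0
Function('d')(X, q) = Add(-4, Mul(Pow(Add(1, Pow(X, 2)), -1), Add(X, Mul(-1, q)))) (Function('d')(X, q) = Add(-4, Mul(Add(0, Add(Mul(-1, q), X)), Pow(Add(Mul(X, X), 1), -1))) = Add(-4, Mul(Add(0, Add(X, Mul(-1, q))), Pow(Add(Pow(X, 2), 1), -1))) = Add(-4, Mul(Add(X, Mul(-1, q)), Pow(Add(1, Pow(X, 2)), -1))) = Add(-4, Mul(Pow(Add(1, Pow(X, 2)), -1), Add(X, Mul(-1, q)))))
Mul(-354, Function('d')(3, Add(r, Mul(-1, Mul(-2, Pow(-4, -1)))))) = Mul(-354, Mul(Pow(Add(1, Pow(3, 2)), -1), Add(-4, 3, Mul(-1, Add(-7, Mul(-1, Mul(-2, Pow(-4, -1))))), Mul(-4, Pow(3, 2))))) = Mul(-354, Mul(Pow(Add(1, 9), -1), Add(-4, 3, Mul(-1, Add(-7, Mul(-1, Mul(-2, Rational(-1, 4))))), Mul(-4, 9)))) = Mul(-354, Mul(Pow(10, -1), Add(-4, 3, Mul(-1, Add(-7, Mul(-1, Rational(1, 2)))), -36))) = Mul(-354, Mul(Rational(1, 10), Add(-4, 3, Mul(-1, Add(-7, Rational(-1, 2))), -36))) = Mul(-354, Mul(Rational(1, 10), Add(-4, 3, Mul(-1, Rational(-15, 2)), -36))) = Mul(-354, Mul(Rational(1, 10), Add(-4, 3, Rational(15, 2), -36))) = Mul(-354, Mul(Rational(1, 10), Rational(-59, 2))) = Mul(-354, Rational(-59, 20)) = Rational(10443, 10)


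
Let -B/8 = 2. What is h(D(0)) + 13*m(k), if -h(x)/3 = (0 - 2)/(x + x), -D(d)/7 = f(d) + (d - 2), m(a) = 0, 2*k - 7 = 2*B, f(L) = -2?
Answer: 3/28 ≈ 0.10714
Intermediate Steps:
B = -16 (B = -8*2 = -16)
k = -25/2 (k = 7/2 + (2*(-16))/2 = 7/2 + (1/2)*(-32) = 7/2 - 16 = -25/2 ≈ -12.500)
D(d) = 28 - 7*d (D(d) = -7*(-2 + (d - 2)) = -7*(-2 + (-2 + d)) = -7*(-4 + d) = 28 - 7*d)
h(x) = 3/x (h(x) = -3*(0 - 2)/(x + x) = -(-6)/(2*x) = -(-6)*1/(2*x) = -(-3)/x = 3/x)
h(D(0)) + 13*m(k) = 3/(28 - 7*0) + 13*0 = 3/(28 + 0) + 0 = 3/28 + 0 = 3/28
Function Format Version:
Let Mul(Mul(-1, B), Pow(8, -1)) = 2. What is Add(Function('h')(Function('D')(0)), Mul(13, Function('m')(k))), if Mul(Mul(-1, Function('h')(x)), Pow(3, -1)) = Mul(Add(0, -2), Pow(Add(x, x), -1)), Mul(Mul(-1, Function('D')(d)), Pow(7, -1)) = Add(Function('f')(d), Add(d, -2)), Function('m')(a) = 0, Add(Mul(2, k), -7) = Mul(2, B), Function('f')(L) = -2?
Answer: Rational(3, 28) ≈ 0.10714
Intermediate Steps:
B = -16 (B = Mul(-8, 2) = -16)
k = Rational(-25, 2) (k = Add(Rational(7, 2), Mul(Rational(1, 2), Mul(2, -16))) = Add(Rational(7, 2), Mul(Rational(1, 2), -32)) = Add(Rational(7, 2), -16) = Rational(-25, 2) ≈ -12.500)
Function('D')(d) = Add(28, Mul(-7, d)) (Function('D')(d) = Mul(-7, Add(-2, Add(d, -2))) = Mul(-7, Add(-2, Add(-2, d))) = Mul(-7, Add(-4, d)) = Add(28, Mul(-7, d)))
Function('h')(x) = Mul(3, Pow(x, -1)) (Function('h')(x) = Mul(-3, Mul(Add(0, -2), Pow(Add(x, x), -1))) = Mul(-3, Mul(-2, Pow(Mul(2, x), -1))) = Mul(-3, Mul(-2, Mul(Rational(1, 2), Pow(x, -1)))) = Mul(-3, Mul(-1, Pow(x, -1))) = Mul(3, Pow(x, -1)))
Add(Function('h')(Function('D')(0)), Mul(13, Function('m')(k))) = Add(Mul(3, Pow(Add(28, Mul(-7, 0)), -1)), Mul(13, 0)) = Add(Mul(3, Pow(Add(28, 0), -1)), 0) = Add(Mul(3, Pow(28, -1)), 0) = Add(Mul(3, Rational(1, 28)), 0) = Add(Rational(3, 28), 0) = Rational(3, 28)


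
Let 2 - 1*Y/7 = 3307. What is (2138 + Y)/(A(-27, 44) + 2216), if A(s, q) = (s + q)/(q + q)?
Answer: -1847736/195025 ≈ -9.4743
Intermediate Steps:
A(s, q) = (q + s)/(2*q) (A(s, q) = (q + s)/((2*q)) = (q + s)*(1/(2*q)) = (q + s)/(2*q))
Y = -23135 (Y = 14 - 7*3307 = 14 - 23149 = -23135)
(2138 + Y)/(A(-27, 44) + 2216) = (2138 - 23135)/((½)*(44 - 27)/44 + 2216) = -20997/((½)*(1/44)*17 + 2216) = -20997/(17/88 + 2216) = -20997/195025/88 = -20997*88/195025 = -1847736/195025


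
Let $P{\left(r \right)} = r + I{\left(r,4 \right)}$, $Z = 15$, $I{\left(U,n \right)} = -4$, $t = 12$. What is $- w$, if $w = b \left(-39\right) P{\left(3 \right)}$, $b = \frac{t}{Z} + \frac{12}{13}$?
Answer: $- \frac{336}{5} \approx -67.2$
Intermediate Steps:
$P{\left(r \right)} = -4 + r$ ($P{\left(r \right)} = r - 4 = -4 + r$)
$b = \frac{112}{65}$ ($b = \frac{12}{15} + \frac{12}{13} = 12 \cdot \frac{1}{15} + 12 \cdot \frac{1}{13} = \frac{4}{5} + \frac{12}{13} = \frac{112}{65} \approx 1.7231$)
$w = \frac{336}{5}$ ($w = \frac{112}{65} \left(-39\right) \left(-4 + 3\right) = \left(- \frac{336}{5}\right) \left(-1\right) = \frac{336}{5} \approx 67.2$)
$- w = \left(-1\right) \frac{336}{5} = - \frac{336}{5}$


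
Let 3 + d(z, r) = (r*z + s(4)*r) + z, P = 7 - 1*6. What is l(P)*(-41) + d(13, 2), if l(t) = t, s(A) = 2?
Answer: -1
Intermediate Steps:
P = 1 (P = 7 - 6 = 1)
d(z, r) = -3 + z + 2*r + r*z (d(z, r) = -3 + ((r*z + 2*r) + z) = -3 + ((2*r + r*z) + z) = -3 + (z + 2*r + r*z) = -3 + z + 2*r + r*z)
l(P)*(-41) + d(13, 2) = 1*(-41) + (-3 + 13 + 2*2 + 2*13) = -41 + (-3 + 13 + 4 + 26) = -41 + 40 = -1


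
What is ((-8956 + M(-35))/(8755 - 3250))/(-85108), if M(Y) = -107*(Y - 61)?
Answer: -329/117129885 ≈ -2.8088e-6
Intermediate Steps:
M(Y) = 6527 - 107*Y (M(Y) = -107*(-61 + Y) = 6527 - 107*Y)
((-8956 + M(-35))/(8755 - 3250))/(-85108) = ((-8956 + (6527 - 107*(-35)))/(8755 - 3250))/(-85108) = ((-8956 + (6527 + 3745))/5505)*(-1/85108) = ((-8956 + 10272)*(1/5505))*(-1/85108) = (1316*(1/5505))*(-1/85108) = (1316/5505)*(-1/85108) = -329/117129885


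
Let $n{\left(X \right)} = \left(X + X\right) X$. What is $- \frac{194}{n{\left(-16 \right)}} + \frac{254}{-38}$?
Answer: $- \frac{34355}{4864} \approx -7.0631$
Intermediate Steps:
$n{\left(X \right)} = 2 X^{2}$ ($n{\left(X \right)} = 2 X X = 2 X^{2}$)
$- \frac{194}{n{\left(-16 \right)}} + \frac{254}{-38} = - \frac{194}{2 \left(-16\right)^{2}} + \frac{254}{-38} = - \frac{194}{2 \cdot 256} + 254 \left(- \frac{1}{38}\right) = - \frac{194}{512} - \frac{127}{19} = \left(-194\right) \frac{1}{512} - \frac{127}{19} = - \frac{97}{256} - \frac{127}{19} = - \frac{34355}{4864}$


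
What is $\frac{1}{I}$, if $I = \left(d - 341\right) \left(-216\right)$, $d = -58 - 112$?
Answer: $\frac{1}{110376} \approx 9.0599 \cdot 10^{-6}$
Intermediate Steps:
$d = -170$ ($d = -58 - 112 = -170$)
$I = 110376$ ($I = \left(-170 - 341\right) \left(-216\right) = \left(-511\right) \left(-216\right) = 110376$)
$\frac{1}{I} = \frac{1}{110376}$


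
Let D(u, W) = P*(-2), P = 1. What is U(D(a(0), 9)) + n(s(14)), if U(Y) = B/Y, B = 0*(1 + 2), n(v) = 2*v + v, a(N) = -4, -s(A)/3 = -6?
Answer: 54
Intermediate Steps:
s(A) = 18 (s(A) = -3*(-6) = 18)
n(v) = 3*v
B = 0 (B = 0*3 = 0)
D(u, W) = -2 (D(u, W) = 1*(-2) = -2)
U(Y) = 0 (U(Y) = 0/Y = 0)
U(D(a(0), 9)) + n(s(14)) = 0 + 3*18 = 0 + 54 = 54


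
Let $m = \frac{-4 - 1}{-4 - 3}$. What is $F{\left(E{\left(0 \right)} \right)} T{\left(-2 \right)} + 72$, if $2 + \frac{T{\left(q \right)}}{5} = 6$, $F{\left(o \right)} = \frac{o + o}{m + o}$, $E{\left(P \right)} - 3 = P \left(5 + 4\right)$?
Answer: $\frac{1356}{13} \approx 104.31$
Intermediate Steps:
$E{\left(P \right)} = 3 + 9 P$ ($E{\left(P \right)} = 3 + P \left(5 + 4\right) = 3 + P 9 = 3 + 9 P$)
$m = \frac{5}{7}$ ($m = - \frac{5}{-7} = \left(-5\right) \left(- \frac{1}{7}\right) = \frac{5}{7} \approx 0.71429$)
$F{\left(o \right)} = \frac{2 o}{\frac{5}{7} + o}$ ($F{\left(o \right)} = \frac{o + o}{\frac{5}{7} + o} = \frac{2 o}{\frac{5}{7} + o}$)
$T{\left(q \right)} = 20$ ($T{\left(q \right)} = -10 + 5 \cdot 6 = -10 + 30 = 20$)
$F{\left(E{\left(0 \right)} \right)} T{\left(-2 \right)} + 72 = \frac{14 \left(3 + 9 \cdot 0\right)}{5 + 7 \left(3 + 9 \cdot 0\right)} 20 + 72 = \frac{14 \left(3 + 0\right)}{5 + 7 \left(3 + 0\right)} 20 + 72 = 14 \cdot 3 \frac{1}{5 + 7 \cdot 3} \cdot 20 + 72 = 14 \cdot 3 \frac{1}{5 + 21} \cdot 20 + 72 = 14 \cdot 3 \cdot \frac{1}{26} \cdot 20 + 72 = \frac{21}{13} \cdot 20 + 72 = \frac{420}{13} + 72 = \frac{1356}{13}$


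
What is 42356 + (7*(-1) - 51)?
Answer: 42298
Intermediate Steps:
42356 + (7*(-1) - 51) = 42356 + (-7 - 51) = 42356 - 58 = 42298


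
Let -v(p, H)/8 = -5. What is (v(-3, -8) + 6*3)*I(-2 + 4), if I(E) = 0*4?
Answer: 0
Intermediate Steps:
v(p, H) = 40 (v(p, H) = -8*(-5) = 40)
I(E) = 0
(v(-3, -8) + 6*3)*I(-2 + 4) = (40 + 6*3)*0 = (40 + 18)*0 = 58*0 = 0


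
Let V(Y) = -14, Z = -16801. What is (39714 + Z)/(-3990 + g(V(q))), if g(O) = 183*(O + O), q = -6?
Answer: -22913/9114 ≈ -2.5140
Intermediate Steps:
g(O) = 366*O (g(O) = 183*(2*O) = 366*O)
(39714 + Z)/(-3990 + g(V(q))) = (39714 - 16801)/(-3990 + 366*(-14)) = 22913/(-3990 - 5124) = 22913/(-9114) = 22913*(-1/9114) = -22913/9114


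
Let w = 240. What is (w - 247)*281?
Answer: -1967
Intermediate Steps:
(w - 247)*281 = (240 - 247)*281 = -7*281 = -1967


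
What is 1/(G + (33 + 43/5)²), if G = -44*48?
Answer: -25/9536 ≈ -0.0026216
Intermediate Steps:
G = -2112
1/(G + (33 + 43/5)²) = 1/(-2112 + (33 + 43/5)²) = 1/(-2112 + (208/5)²) = 1/(-2112 + 43264/25) = 1/(-9536/25) = -25/9536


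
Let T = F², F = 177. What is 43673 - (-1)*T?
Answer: 75002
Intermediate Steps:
T = 31329 (T = 177² = 31329)
43673 - (-1)*T = 43673 - (-1)*31329 = 43673 - 1*(-31329) = 43673 + 31329 = 75002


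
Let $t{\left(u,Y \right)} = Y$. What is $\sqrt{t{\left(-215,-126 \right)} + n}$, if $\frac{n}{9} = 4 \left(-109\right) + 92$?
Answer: $3 i \sqrt{358} \approx 56.763 i$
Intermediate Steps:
$n = -3096$ ($n = 9 \left(4 \left(-109\right) + 92\right) = 9 \left(-436 + 92\right) = 9 \left(-344\right) = -3096$)
$\sqrt{t{\left(-215,-126 \right)} + n} = \sqrt{-126 - 3096} = \sqrt{-3222} = 3 i \sqrt{358}$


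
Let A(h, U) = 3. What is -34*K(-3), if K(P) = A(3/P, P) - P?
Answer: -204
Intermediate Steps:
K(P) = 3 - P
-34*K(-3) = -34*(3 - 1*(-3)) = -34*(3 + 3) = -34*6 = -204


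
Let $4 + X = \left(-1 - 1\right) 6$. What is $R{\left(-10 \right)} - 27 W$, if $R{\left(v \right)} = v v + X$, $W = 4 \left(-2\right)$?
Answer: $300$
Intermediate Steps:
$W = -8$
$X = -16$ ($X = -4 + \left(-1 - 1\right) 6 = -4 - 12 = -16$)
$R{\left(v \right)} = -16 + v^{2}$ ($R{\left(v \right)} = v v - 16 = v^{2} - 16 = -16 + v^{2}$)
$R{\left(-10 \right)} - 27 W = \left(-16 + \left(-10\right)^{2}\right) - -216 = \left(-16 + 100\right) + 216 = 84 + 216 = 300$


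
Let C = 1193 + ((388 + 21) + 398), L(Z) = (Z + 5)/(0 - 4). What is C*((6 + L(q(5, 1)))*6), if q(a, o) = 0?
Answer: 57000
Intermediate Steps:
L(Z) = -5/4 - Z/4 (L(Z) = (5 + Z)/(-4) = (5 + Z)*(-¼) = -5/4 - Z/4)
C = 2000 (C = 1193 + (409 + 398) = 1193 + 807 = 2000)
C*((6 + L(q(5, 1)))*6) = 2000*((6 + (-5/4 - ¼*0))*6) = 2000*((6 + (-5/4 + 0))*6) = 2000*((6 - 5/4)*6) = 2000*((19/4)*6) = 2000*(57/2) = 57000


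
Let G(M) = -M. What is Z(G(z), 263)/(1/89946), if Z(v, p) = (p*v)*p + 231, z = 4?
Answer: -24865121970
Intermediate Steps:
Z(v, p) = 231 + v*p**2 (Z(v, p) = v*p**2 + 231 = 231 + v*p**2)
Z(G(z), 263)/(1/89946) = (231 - 1*4*263**2)/(1/89946) = (231 - 4*69169)/(1/89946) = (231 - 276676)*89946 = -276445*89946 = -24865121970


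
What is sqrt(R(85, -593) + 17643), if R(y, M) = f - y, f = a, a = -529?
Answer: sqrt(17029) ≈ 130.50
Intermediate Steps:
f = -529
R(y, M) = -529 - y
sqrt(R(85, -593) + 17643) = sqrt((-529 - 1*85) + 17643) = sqrt((-529 - 85) + 17643) = sqrt(-614 + 17643) = sqrt(17029)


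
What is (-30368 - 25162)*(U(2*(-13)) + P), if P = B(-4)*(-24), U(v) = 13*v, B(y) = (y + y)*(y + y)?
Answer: 104063220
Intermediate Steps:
B(y) = 4*y² (B(y) = (2*y)*(2*y) = 4*y²)
P = -1536 (P = (4*(-4)²)*(-24) = (4*16)*(-24) = 64*(-24) = -1536)
(-30368 - 25162)*(U(2*(-13)) + P) = (-30368 - 25162)*(13*(2*(-13)) - 1536) = -55530*(13*(-26) - 1536) = -55530*(-338 - 1536) = -55530*(-1874) = 104063220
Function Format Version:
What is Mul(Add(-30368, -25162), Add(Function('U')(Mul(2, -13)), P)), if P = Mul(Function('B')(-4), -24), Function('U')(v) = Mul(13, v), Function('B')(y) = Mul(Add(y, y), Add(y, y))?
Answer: 104063220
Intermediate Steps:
Function('B')(y) = Mul(4, Pow(y, 2)) (Function('B')(y) = Mul(Mul(2, y), Mul(2, y)) = Mul(4, Pow(y, 2)))
P = -1536 (P = Mul(Mul(4, Pow(-4, 2)), -24) = Mul(Mul(4, 16), -24) = Mul(64, -24) = -1536)
Mul(Add(-30368, -25162), Add(Function('U')(Mul(2, -13)), P)) = Mul(Add(-30368, -25162), Add(Mul(13, Mul(2, -13)), -1536)) = Mul(-55530, Add(Mul(13, -26), -1536)) = Mul(-55530, Add(-338, -1536)) = Mul(-55530, -1874) = 104063220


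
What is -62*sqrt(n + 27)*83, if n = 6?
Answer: -5146*sqrt(33) ≈ -29562.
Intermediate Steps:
-62*sqrt(n + 27)*83 = -62*sqrt(6 + 27)*83 = -62*sqrt(33)*83 = -5146*sqrt(33)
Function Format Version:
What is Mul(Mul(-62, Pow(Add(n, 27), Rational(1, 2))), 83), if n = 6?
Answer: Mul(-5146, Pow(33, Rational(1, 2))) ≈ -29562.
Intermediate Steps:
Mul(Mul(-62, Pow(Add(n, 27), Rational(1, 2))), 83) = Mul(Mul(-62, Pow(Add(6, 27), Rational(1, 2))), 83) = Mul(Mul(-62, Pow(33, Rational(1, 2))), 83) = Mul(-5146, Pow(33, Rational(1, 2)))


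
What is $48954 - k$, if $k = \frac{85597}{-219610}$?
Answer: $\frac{10750873537}{219610} \approx 48954.0$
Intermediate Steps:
$k = - \frac{85597}{219610}$ ($k = 85597 \left(- \frac{1}{219610}\right) = - \frac{85597}{219610} \approx -0.38977$)
$48954 - k = 48954 - - \frac{85597}{219610} = 48954 + \frac{85597}{219610} = \frac{10750873537}{219610}$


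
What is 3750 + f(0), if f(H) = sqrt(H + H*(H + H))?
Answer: 3750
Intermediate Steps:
f(H) = sqrt(H + 2*H**2) (f(H) = sqrt(H + H*(2*H)) = sqrt(H + 2*H**2))
3750 + f(0) = 3750 + sqrt(0*(1 + 2*0)) = 3750 + sqrt(0*(1 + 0)) = 3750 + sqrt(0*1) = 3750 + sqrt(0) = 3750 + 0 = 3750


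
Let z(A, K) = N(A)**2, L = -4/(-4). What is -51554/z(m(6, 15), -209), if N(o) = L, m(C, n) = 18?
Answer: -51554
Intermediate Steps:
L = 1 (L = -4*(-1/4) = 1)
N(o) = 1
z(A, K) = 1 (z(A, K) = 1**2 = 1)
-51554/z(m(6, 15), -209) = -51554/1 = -51554*1 = -51554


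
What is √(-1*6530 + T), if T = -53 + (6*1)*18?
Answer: 5*I*√259 ≈ 80.467*I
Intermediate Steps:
T = 55 (T = -53 + 6*18 = -53 + 108 = 55)
√(-1*6530 + T) = √(-1*6530 + 55) = √(-6530 + 55) = √(-6475) = 5*I*√259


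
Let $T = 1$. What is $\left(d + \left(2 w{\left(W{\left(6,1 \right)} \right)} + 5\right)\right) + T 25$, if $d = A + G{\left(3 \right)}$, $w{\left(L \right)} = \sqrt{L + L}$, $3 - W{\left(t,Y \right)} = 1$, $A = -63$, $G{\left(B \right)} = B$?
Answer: $-26$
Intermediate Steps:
$W{\left(t,Y \right)} = 2$ ($W{\left(t,Y \right)} = 3 - 1 = 2$)
$w{\left(L \right)} = \sqrt{2} \sqrt{L}$ ($w{\left(L \right)} = \sqrt{2 L} = \sqrt{2} \sqrt{L}$)
$d = -60$ ($d = -63 + 3 = -60$)
$\left(d + \left(2 w{\left(W{\left(6,1 \right)} \right)} + 5\right)\right) + T 25 = \left(-60 + \left(2 \sqrt{2} \sqrt{2} + 5\right)\right) + 1 \cdot 25 = \left(-60 + \left(2 \cdot 2 + 5\right)\right) + 25 = \left(-60 + \left(4 + 5\right)\right) + 25 = \left(-60 + 9\right) + 25 = -51 + 25 = -26$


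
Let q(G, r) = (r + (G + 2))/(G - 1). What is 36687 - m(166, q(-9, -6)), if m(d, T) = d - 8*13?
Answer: 36625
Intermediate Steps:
q(G, r) = (2 + G + r)/(-1 + G) (q(G, r) = (r + (2 + G))/(-1 + G) = (2 + G + r)/(-1 + G))
m(d, T) = -104 + d (m(d, T) = d - 104 = -104 + d)
36687 - m(166, q(-9, -6)) = 36687 - (-104 + 166) = 36687 - 1*62 = 36687 - 62 = 36625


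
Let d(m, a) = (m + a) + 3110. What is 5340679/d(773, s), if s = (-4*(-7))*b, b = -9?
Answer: 5340679/3631 ≈ 1470.9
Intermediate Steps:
s = -252 (s = -4*(-7)*(-9) = 28*(-9) = -252)
d(m, a) = 3110 + a + m (d(m, a) = (a + m) + 3110 = 3110 + a + m)
5340679/d(773, s) = 5340679/(3110 - 252 + 773) = 5340679/3631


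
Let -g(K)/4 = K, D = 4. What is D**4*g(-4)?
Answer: 4096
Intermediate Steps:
g(K) = -4*K
D**4*g(-4) = 4**4*(-4*(-4)) = 256*16 = 4096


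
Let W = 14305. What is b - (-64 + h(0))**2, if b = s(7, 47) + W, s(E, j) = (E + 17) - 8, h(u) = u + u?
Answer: 10225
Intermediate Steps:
h(u) = 2*u
s(E, j) = 9 + E (s(E, j) = (17 + E) - 8 = 9 + E)
b = 14321 (b = (9 + 7) + 14305 = 16 + 14305 = 14321)
b - (-64 + h(0))**2 = 14321 - (-64 + 2*0)**2 = 14321 - (-64 + 0)**2 = 14321 - 1*(-64)**2 = 14321 - 1*4096 = 14321 - 4096 = 10225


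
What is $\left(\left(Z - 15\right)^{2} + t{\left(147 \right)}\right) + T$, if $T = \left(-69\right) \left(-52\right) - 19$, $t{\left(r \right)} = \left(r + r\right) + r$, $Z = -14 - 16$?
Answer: $6035$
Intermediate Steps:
$Z = -30$
$t{\left(r \right)} = 3 r$ ($t{\left(r \right)} = 2 r + r = 3 r$)
$T = 3569$ ($T = 3588 - 19 = 3569$)
$\left(\left(Z - 15\right)^{2} + t{\left(147 \right)}\right) + T = \left(\left(-30 - 15\right)^{2} + 3 \cdot 147\right) + 3569 = \left(\left(-45\right)^{2} + 441\right) + 3569 = \left(2025 + 441\right) + 3569 = 2466 + 3569 = 6035$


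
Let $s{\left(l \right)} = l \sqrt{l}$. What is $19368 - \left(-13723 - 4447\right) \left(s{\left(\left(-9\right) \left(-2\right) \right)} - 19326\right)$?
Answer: $-351134052 + 981180 \sqrt{2} \approx -3.4975 \cdot 10^{8}$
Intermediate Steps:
$s{\left(l \right)} = l^{\frac{3}{2}}$
$19368 - \left(-13723 - 4447\right) \left(s{\left(\left(-9\right) \left(-2\right) \right)} - 19326\right) = 19368 - \left(-13723 - 4447\right) \left(\left(\left(-9\right) \left(-2\right)\right)^{\frac{3}{2}} - 19326\right) = 19368 - - 18170 \left(18^{\frac{3}{2}} - 19326\right) = 19368 - - 18170 \left(54 \sqrt{2} - 19326\right) = 19368 - - 18170 \left(-19326 + 54 \sqrt{2}\right) = 19368 - \left(351153420 - 981180 \sqrt{2}\right) = -351134052 + 981180 \sqrt{2}$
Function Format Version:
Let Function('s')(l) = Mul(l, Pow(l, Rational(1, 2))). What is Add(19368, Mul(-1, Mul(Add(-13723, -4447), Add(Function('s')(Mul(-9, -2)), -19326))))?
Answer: Add(-351134052, Mul(981180, Pow(2, Rational(1, 2)))) ≈ -3.4975e+8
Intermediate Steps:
Function('s')(l) = Pow(l, Rational(3, 2))
Add(19368, Mul(-1, Mul(Add(-13723, -4447), Add(Function('s')(Mul(-9, -2)), -19326)))) = Add(19368, Mul(-1, Mul(Add(-13723, -4447), Add(Pow(Mul(-9, -2), Rational(3, 2)), -19326)))) = Add(19368, Mul(-1, Mul(-18170, Add(Pow(18, Rational(3, 2)), -19326)))) = Add(19368, Mul(-1, Mul(-18170, Add(Mul(54, Pow(2, Rational(1, 2))), -19326)))) = Add(19368, Mul(-1, Mul(-18170, Add(-19326, Mul(54, Pow(2, Rational(1, 2))))))) = Add(19368, Mul(-1, Add(351153420, Mul(-981180, Pow(2, Rational(1, 2)))))) = Add(19368, Add(-351153420, Mul(981180, Pow(2, Rational(1, 2))))) = Add(-351134052, Mul(981180, Pow(2, Rational(1, 2))))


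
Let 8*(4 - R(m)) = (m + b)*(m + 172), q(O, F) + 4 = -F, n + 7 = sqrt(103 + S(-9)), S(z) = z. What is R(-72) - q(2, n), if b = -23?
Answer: 2377/2 + sqrt(94) ≈ 1198.2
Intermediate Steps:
n = -7 + sqrt(94) (n = -7 + sqrt(103 - 9) = -7 + sqrt(94) ≈ 2.6954)
q(O, F) = -4 - F
R(m) = 4 - (-23 + m)*(172 + m)/8 (R(m) = 4 - (m - 23)*(m + 172)/8 = 4 - (-23 + m)*(172 + m)/8)
R(-72) - q(2, n) = (997/2 - 149/8*(-72) - 1/8*(-72)**2) - (-4 - (-7 + sqrt(94))) = (997/2 + 1341 - 1/8*5184) - (-4 + (7 - sqrt(94))) = (997/2 + 1341 - 648) - (3 - sqrt(94)) = 2383/2 + (-3 + sqrt(94)) = 2377/2 + sqrt(94)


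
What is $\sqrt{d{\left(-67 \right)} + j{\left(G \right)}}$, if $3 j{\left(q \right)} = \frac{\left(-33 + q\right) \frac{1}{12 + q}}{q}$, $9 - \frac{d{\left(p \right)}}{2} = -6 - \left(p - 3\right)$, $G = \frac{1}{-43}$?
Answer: $\frac{i \sqrt{6729402}}{309} \approx 8.3952 i$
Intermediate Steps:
$G = - \frac{1}{43} \approx -0.023256$
$d{\left(p \right)} = 24 + 2 p$ ($d{\left(p \right)} = 18 - 2 \left(-6 - \left(p - 3\right)\right) = 18 - 2 \left(-6 - \left(-3 + p\right)\right) = 18 - 2 \left(-3 - p\right) = 18 + \left(6 + 2 p\right) = 24 + 2 p$)
$j{\left(q \right)} = \frac{-33 + q}{3 q \left(12 + q\right)}$ ($j{\left(q \right)} = \frac{\frac{-33 + q}{12 + q} \frac{1}{q}}{3} = \frac{\frac{1}{q} \frac{1}{12 + q} \left(-33 + q\right)}{3} = \frac{-33 + q}{3 q \left(12 + q\right)}$)
$\sqrt{d{\left(-67 \right)} + j{\left(G \right)}} = \sqrt{\left(24 + 2 \left(-67\right)\right) + \frac{-33 - \frac{1}{43}}{3 \left(- \frac{1}{43}\right) \left(12 - \frac{1}{43}\right)}} = \sqrt{\left(24 - 134\right) + \frac{1}{3} \left(-43\right) \frac{1}{\frac{515}{43}} \left(- \frac{1420}{43}\right)} = \sqrt{-110 + \frac{1}{3} \left(-43\right) \frac{43}{515} \left(- \frac{1420}{43}\right)} = \sqrt{-110 + \frac{12212}{309}} = \sqrt{- \frac{21778}{309}} = \frac{i \sqrt{6729402}}{309}$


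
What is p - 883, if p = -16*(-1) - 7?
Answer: -874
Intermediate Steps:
p = 9 (p = 16 - 7 = 9)
p - 883 = 9 - 883 = -874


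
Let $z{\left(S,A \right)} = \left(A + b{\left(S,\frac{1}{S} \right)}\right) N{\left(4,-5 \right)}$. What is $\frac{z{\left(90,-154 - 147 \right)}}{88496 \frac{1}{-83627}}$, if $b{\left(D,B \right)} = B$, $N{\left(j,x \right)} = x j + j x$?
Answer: $- \frac{2265371803}{199116} \approx -11377.0$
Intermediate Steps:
$N{\left(j,x \right)} = 2 j x$ ($N{\left(j,x \right)} = j x + j x = 2 j x$)
$z{\left(S,A \right)} = - 40 A - \frac{40}{S}$ ($z{\left(S,A \right)} = \left(A + \frac{1}{S}\right) 2 \cdot 4 \left(-5\right) = \left(A + \frac{1}{S}\right) \left(-40\right) = - 40 A - \frac{40}{S}$)
$\frac{z{\left(90,-154 - 147 \right)}}{88496 \frac{1}{-83627}} = \frac{- 40 \left(-154 - 147\right) - \frac{40}{90}}{88496 \frac{1}{-83627}} = \frac{\left(-40\right) \left(-301\right) - \frac{4}{9}}{88496 \left(- \frac{1}{83627}\right)} = \frac{12040 - \frac{4}{9}}{- \frac{88496}{83627}} = \frac{108356}{9} \left(- \frac{83627}{88496}\right) = - \frac{2265371803}{199116}$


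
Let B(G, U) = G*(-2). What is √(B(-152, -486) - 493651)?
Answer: I*√493347 ≈ 702.39*I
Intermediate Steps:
B(G, U) = -2*G
√(B(-152, -486) - 493651) = √(-2*(-152) - 493651) = √(304 - 493651) = √(-493347) = I*√493347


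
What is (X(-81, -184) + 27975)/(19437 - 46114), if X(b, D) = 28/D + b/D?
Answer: -5147453/4908568 ≈ -1.0487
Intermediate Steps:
(X(-81, -184) + 27975)/(19437 - 46114) = ((28 - 81)/(-184) + 27975)/(19437 - 46114) = (-1/184*(-53) + 27975)/(-26677) = (53/184 + 27975)*(-1/26677) = (5147453/184)*(-1/26677) = -5147453/4908568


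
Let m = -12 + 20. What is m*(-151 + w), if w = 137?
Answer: -112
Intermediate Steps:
m = 8
m*(-151 + w) = 8*(-151 + 137) = 8*(-14) = -112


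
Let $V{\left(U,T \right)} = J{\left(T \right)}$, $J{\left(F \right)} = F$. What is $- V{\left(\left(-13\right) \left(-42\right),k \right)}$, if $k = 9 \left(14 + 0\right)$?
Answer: $-126$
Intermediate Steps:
$k = 126$ ($k = 9 \cdot 14 = 126$)
$V{\left(U,T \right)} = T$
$- V{\left(\left(-13\right) \left(-42\right),k \right)} = \left(-1\right) 126 = -126$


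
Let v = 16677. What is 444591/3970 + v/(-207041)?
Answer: 91982357541/821952770 ≈ 111.91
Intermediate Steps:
444591/3970 + v/(-207041) = 444591/3970 + 16677/(-207041) = 444591*(1/3970) + 16677*(-1/207041) = 444591/3970 - 16677/207041 = 91982357541/821952770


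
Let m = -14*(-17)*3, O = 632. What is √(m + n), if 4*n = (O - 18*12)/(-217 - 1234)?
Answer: √1503105410/1451 ≈ 26.719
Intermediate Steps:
m = 714 (m = 238*3 = 714)
n = -104/1451 (n = ((632 - 18*12)/(-217 - 1234))/4 = ((632 - 216)/(-1451))/4 = (416*(-1/1451))/4 = (¼)*(-416/1451) = -104/1451 ≈ -0.071675)
√(m + n) = √(714 - 104/1451) = √(1035910/1451) = √1503105410/1451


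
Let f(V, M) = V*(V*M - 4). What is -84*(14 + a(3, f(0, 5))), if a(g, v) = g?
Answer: -1428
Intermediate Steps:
f(V, M) = V*(-4 + M*V) (f(V, M) = V*(M*V - 4) = V*(-4 + M*V))
-84*(14 + a(3, f(0, 5))) = -84*(14 + 3) = -84*17 = -1428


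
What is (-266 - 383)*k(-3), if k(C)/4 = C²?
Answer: -23364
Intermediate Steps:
k(C) = 4*C²
(-266 - 383)*k(-3) = (-266 - 383)*(4*(-3)²) = -2596*9 = -649*36 = -23364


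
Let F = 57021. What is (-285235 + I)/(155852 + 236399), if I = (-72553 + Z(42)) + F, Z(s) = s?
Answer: -300725/392251 ≈ -0.76666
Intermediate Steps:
I = -15490 (I = (-72553 + 42) + 57021 = -72511 + 57021 = -15490)
(-285235 + I)/(155852 + 236399) = (-285235 - 15490)/(155852 + 236399) = -300725/392251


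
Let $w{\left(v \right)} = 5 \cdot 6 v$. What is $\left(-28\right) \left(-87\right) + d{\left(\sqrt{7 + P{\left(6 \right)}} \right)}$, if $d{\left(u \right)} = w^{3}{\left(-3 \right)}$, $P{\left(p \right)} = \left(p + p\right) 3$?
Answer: $-726564$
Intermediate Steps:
$P{\left(p \right)} = 6 p$ ($P{\left(p \right)} = 2 p 3 = 6 p$)
$w{\left(v \right)} = 30 v$
$d{\left(u \right)} = -729000$ ($d{\left(u \right)} = \left(30 \left(-3\right)\right)^{3} = \left(-90\right)^{3} = -729000$)
$\left(-28\right) \left(-87\right) + d{\left(\sqrt{7 + P{\left(6 \right)}} \right)} = \left(-28\right) \left(-87\right) - 729000 = 2436 - 729000 = -726564$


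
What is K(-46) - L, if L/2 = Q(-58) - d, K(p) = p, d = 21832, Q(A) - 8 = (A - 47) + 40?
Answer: 43732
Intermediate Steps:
Q(A) = 1 + A (Q(A) = 8 + ((A - 47) + 40) = 8 + ((-47 + A) + 40) = 8 + (-7 + A) = 1 + A)
L = -43778 (L = 2*((1 - 58) - 1*21832) = 2*(-57 - 21832) = 2*(-21889) = -43778)
K(-46) - L = -46 - 1*(-43778) = -46 + 43778 = 43732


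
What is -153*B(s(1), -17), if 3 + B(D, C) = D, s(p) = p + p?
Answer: 153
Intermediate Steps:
s(p) = 2*p
B(D, C) = -3 + D
-153*B(s(1), -17) = -153*(-3 + 2*1) = -153*(-3 + 2) = -153*(-1) = 153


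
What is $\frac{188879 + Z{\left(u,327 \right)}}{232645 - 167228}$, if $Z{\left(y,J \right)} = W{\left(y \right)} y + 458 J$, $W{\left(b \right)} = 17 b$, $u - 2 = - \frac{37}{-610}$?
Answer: $\frac{126036665333}{24341665700} \approx 5.1778$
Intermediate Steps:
$u = \frac{1257}{610}$ ($u = 2 - \frac{37}{-610} = 2 - - \frac{37}{610} = 2 + \frac{37}{610} = \frac{1257}{610} \approx 2.0607$)
$Z{\left(y,J \right)} = 17 y^{2} + 458 J$ ($Z{\left(y,J \right)} = 17 y y + 458 J = 17 y^{2} + 458 J$)
$\frac{188879 + Z{\left(u,327 \right)}}{232645 - 167228} = \frac{188879 + \left(17 \left(\frac{1257}{610}\right)^{2} + 458 \cdot 327\right)}{232645 - 167228} = \frac{188879 + \left(17 \cdot \frac{1580049}{372100} + 149766\right)}{65417} = \left(188879 + \left(\frac{26860833}{372100} + 149766\right)\right) \frac{1}{65417} = \left(188879 + \frac{55754789433}{372100}\right) \frac{1}{65417} = \frac{126036665333}{372100} \cdot \frac{1}{65417} = \frac{126036665333}{24341665700}$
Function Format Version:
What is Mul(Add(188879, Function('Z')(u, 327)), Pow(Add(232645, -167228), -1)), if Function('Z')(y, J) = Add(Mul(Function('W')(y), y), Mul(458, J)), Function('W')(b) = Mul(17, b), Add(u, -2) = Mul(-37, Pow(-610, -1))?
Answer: Rational(126036665333, 24341665700) ≈ 5.1778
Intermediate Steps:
u = Rational(1257, 610) (u = Add(2, Mul(-37, Pow(-610, -1))) = Add(2, Mul(-37, Rational(-1, 610))) = Add(2, Rational(37, 610)) = Rational(1257, 610) ≈ 2.0607)
Function('Z')(y, J) = Add(Mul(17, Pow(y, 2)), Mul(458, J)) (Function('Z')(y, J) = Add(Mul(Mul(17, y), y), Mul(458, J)) = Add(Mul(17, Pow(y, 2)), Mul(458, J)))
Mul(Add(188879, Function('Z')(u, 327)), Pow(Add(232645, -167228), -1)) = Mul(Add(188879, Add(Mul(17, Pow(Rational(1257, 610), 2)), Mul(458, 327))), Pow(Add(232645, -167228), -1)) = Mul(Add(188879, Add(Mul(17, Rational(1580049, 372100)), 149766)), Pow(65417, -1)) = Mul(Add(188879, Add(Rational(26860833, 372100), 149766)), Rational(1, 65417)) = Mul(Add(188879, Rational(55754789433, 372100)), Rational(1, 65417)) = Mul(Rational(126036665333, 372100), Rational(1, 65417)) = Rational(126036665333, 24341665700)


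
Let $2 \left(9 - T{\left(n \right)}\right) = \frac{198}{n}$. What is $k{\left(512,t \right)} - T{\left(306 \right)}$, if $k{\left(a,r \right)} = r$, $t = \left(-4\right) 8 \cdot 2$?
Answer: $- \frac{2471}{34} \approx -72.677$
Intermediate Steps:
$t = -64$ ($t = \left(-32\right) 2 = -64$)
$T{\left(n \right)} = 9 - \frac{99}{n}$ ($T{\left(n \right)} = 9 - \frac{198 \frac{1}{n}}{2} = 9 - \frac{99}{n}$)
$k{\left(512,t \right)} - T{\left(306 \right)} = -64 - \left(9 - \frac{99}{306}\right) = -64 - \left(9 - \frac{11}{34}\right) = -64 - \frac{295}{34} = - \frac{2471}{34}$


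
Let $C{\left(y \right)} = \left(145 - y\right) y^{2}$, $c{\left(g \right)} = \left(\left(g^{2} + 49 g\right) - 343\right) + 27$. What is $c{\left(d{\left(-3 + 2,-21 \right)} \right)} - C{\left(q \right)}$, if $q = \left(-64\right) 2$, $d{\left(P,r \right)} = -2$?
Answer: $-4473242$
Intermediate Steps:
$q = -128$
$c{\left(g \right)} = -316 + g^{2} + 49 g$ ($c{\left(g \right)} = \left(-343 + g^{2} + 49 g\right) + 27 = -316 + g^{2} + 49 g$)
$C{\left(y \right)} = y^{2} \left(145 - y\right)$
$c{\left(d{\left(-3 + 2,-21 \right)} \right)} - C{\left(q \right)} = \left(-316 + \left(-2\right)^{2} + 49 \left(-2\right)\right) - \left(-128\right)^{2} \left(145 - -128\right) = \left(-316 + 4 - 98\right) - 16384 \left(145 + 128\right) = -410 - 16384 \cdot 273 = -410 - 4472832 = -4473242$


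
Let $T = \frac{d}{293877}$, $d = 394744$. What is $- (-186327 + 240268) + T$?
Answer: $- \frac{15851624513}{293877} \approx -53940.0$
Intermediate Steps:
$T = \frac{394744}{293877} \approx 1.3432$
$- (-186327 + 240268) + T = - (-186327 + 240268) + \frac{394744}{293877} = \left(-1\right) 53941 + \frac{394744}{293877} = -53941 + \frac{394744}{293877} = - \frac{15851624513}{293877}$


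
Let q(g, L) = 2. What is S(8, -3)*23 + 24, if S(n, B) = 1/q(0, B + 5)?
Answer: 71/2 ≈ 35.500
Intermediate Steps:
S(n, B) = ½ (S(n, B) = 1/2 = ½)
S(8, -3)*23 + 24 = (½)*23 + 24 = 23/2 + 24 = 71/2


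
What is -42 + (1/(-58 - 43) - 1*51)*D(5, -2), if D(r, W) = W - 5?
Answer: 31822/101 ≈ 315.07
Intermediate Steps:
D(r, W) = -5 + W
-42 + (1/(-58 - 43) - 1*51)*D(5, -2) = -42 + (1/(-58 - 43) - 1*51)*(-5 - 2) = -42 + (1/(-101) - 51)*(-7) = -42 + (-1/101 - 51)*(-7) = -42 - 5152/101*(-7) = -42 + 36064/101 = 31822/101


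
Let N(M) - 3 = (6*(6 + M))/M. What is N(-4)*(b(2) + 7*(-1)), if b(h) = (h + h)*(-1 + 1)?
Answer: 0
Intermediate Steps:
b(h) = 0 (b(h) = (2*h)*0 = 0)
N(M) = 3 + (36 + 6*M)/M (N(M) = 3 + (6*(6 + M))/M = 3 + (36 + 6*M)/M)
N(-4)*(b(2) + 7*(-1)) = (9 + 36/(-4))*(0 + 7*(-1)) = (9 + 36*(-¼))*(0 - 7) = (9 - 9)*(-7) = 0*(-7) = 0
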